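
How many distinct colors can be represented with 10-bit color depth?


Colors = 2^bits = 2^10
= 1,024 colors


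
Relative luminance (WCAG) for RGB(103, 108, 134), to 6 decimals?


Linearize each channel (sRGB transfer function): c = v/255; c_lin = c/12.92 if c ≤ 0.04045, else ((c+0.055)/1.055)^2.4
  R: 103/255 ≈ 0.403922 > 0.04045 → ((0.403922+0.055)/1.055)^2.4 ≈ 0.135633
  G: 108/255 ≈ 0.423529 > 0.04045 → ((0.423529+0.055)/1.055)^2.4 ≈ 0.149960
  B: 134/255 ≈ 0.525490 > 0.04045 → ((0.525490+0.055)/1.055)^2.4 ≈ 0.238398
R_lin = 0.135633, G_lin = 0.149960, B_lin = 0.238398
L = 0.2126×R + 0.7152×G + 0.0722×B
L = 0.2126×0.135633 + 0.7152×0.149960 + 0.0722×0.238398
L ≈ 0.153299


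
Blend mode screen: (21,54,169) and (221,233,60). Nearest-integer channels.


Screen: C = 255 - (255-A)×(255-B)/255, rounded to nearest integer
R: 255 - (255-21)×(255-221)/255 = 255 - 7956/255 ≈ 255 - 31.200 = 223.800 → 224
G: 255 - (255-54)×(255-233)/255 = 255 - 4422/255 ≈ 255 - 17.341 = 237.659 → 238
B: 255 - (255-169)×(255-60)/255 = 255 - 16770/255 ≈ 255 - 65.765 = 189.235 → 189
= RGB(224, 238, 189)


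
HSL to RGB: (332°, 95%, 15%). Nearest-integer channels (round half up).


H=332°, S=0.95, L=0.15
C = (1-|2L-1|)×S = (1-|-0.70|)×0.95 = 0.285
H' = H/60 = 332/60 ≈ 5.5333; X = C×(1-|H' mod 2 - 1|) = 0.133
m = L - C/2 = 0.15 - 0.1425 = 0.0075
Sector ⌊H'⌋ = 5 → (R',G',B') = (0.285, 0.0, 0.133)
RGB = ((R'+m)×255, (G'+m)×255, (B'+m)×255) = (74.5875, 1.9125, 35.8275)
Round half up → RGB(75, 2, 36)


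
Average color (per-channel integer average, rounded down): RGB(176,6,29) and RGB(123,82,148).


Midpoint: each channel = ⌊(C₁+C₂)/2⌋
R: ⌊(176+123)/2⌋ = 149
G: ⌊(6+82)/2⌋ = 44
B: ⌊(29+148)/2⌋ = 88
= RGB(149, 44, 88)


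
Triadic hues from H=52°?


Triadic: equally spaced at 120° intervals
H1 = 52°
H2 = (52 + 120) mod 360 = 172°
H3 = (52 + 240) mod 360 = 292°
Triadic = 52°, 172°, 292°


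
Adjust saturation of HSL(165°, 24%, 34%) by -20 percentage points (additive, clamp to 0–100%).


Original S = 24%
Adjustment = -20 percentage points
New S = 24 + (-20) = 4
Clamp to [0, 100] → 4
= HSL(165°, 4%, 34%)


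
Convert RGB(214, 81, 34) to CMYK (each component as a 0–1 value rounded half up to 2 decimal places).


R'=214/255≈0.8392, G'=81/255≈0.3176, B'=34/255≈0.1333
K = 1 - max(R',G',B') = 1 - 214/255 = 41/255 = 0.16078… → 0.16
(1-R'-K)/(1-K) simplifies to (max-R)/max with max = 214:
C = (214-214)/214 = 0/214 = 0 → 0.00
M = (214-81)/214 = 133/214 = 0.62149… → 0.62
Y = (214-34)/214 = 180/214 = 0.84112… → 0.84
= CMYK(0.00, 0.62, 0.84, 0.16)


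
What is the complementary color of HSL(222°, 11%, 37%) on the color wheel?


Complement = opposite side of color wheel = hue + 180°
H' = (222 + 180) mod 360 = 42°
S and L unchanged.
= HSL(42°, 11%, 37%)


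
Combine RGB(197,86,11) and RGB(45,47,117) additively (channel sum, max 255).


Additive: each channel = min(255, C₁+C₂)
R: 197+45 = 242 → 242
G: 86+47 = 133 → 133
B: 11+117 = 128 → 128
= RGB(242, 133, 128)


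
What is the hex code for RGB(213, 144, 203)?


R = 213 → D5 (hex)
G = 144 → 90 (hex)
B = 203 → CB (hex)
Hex = #D590CB


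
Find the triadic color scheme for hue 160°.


Triadic: equally spaced at 120° intervals
H1 = 160°
H2 = (160 + 120) mod 360 = 280°
H3 = (160 + 240) mod 360 = 40°
Triadic = 160°, 280°, 40°


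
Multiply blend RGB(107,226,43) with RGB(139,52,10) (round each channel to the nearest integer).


Multiply: C = A×B/255, rounded to nearest integer
R: 107×139/255 = 14873/255 ≈ 58.325 → 58
G: 226×52/255 = 11752/255 ≈ 46.086 → 46
B: 43×10/255 = 430/255 ≈ 1.686 → 2
= RGB(58, 46, 2)


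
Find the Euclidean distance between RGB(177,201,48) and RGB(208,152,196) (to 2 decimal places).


d = √[(R₁-R₂)² + (G₁-G₂)² + (B₁-B₂)²]
d = √[(177-208)² + (201-152)² + (48-196)²]
d = √[961 + 2401 + 21904]
d = √25266
d ≈ 158.95


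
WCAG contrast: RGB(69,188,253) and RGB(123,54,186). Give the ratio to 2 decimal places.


Linearize each sRGB channel c=v/255: c/12.92 if c ≤ 0.04045 else ((c+0.055)/1.055)^2.4
L = 0.2126×R_lin + 0.7152×G_lin + 0.0722×B_lin
Color 1 (69,188,253):
  R=69: 69/255≈0.2706 > 0.04045 → ((0.2706+0.055)/1.055)^2.4 ≈ 0.05951
  G=188: 188/255≈0.7373 > 0.04045 → ((0.7373+0.055)/1.055)^2.4 ≈ 0.50289
  B=253: 253/255≈0.9922 > 0.04045 → ((0.9922+0.055)/1.055)^2.4 ≈ 0.98225
  L1 = 0.2126×0.05951 + 0.7152×0.50289 + 0.0722×0.98225 ≈ 0.44323
Color 2 (123,54,186):
  R=123: 123/255≈0.4824 > 0.04045 → ((0.4824+0.055)/1.055)^2.4 ≈ 0.19807
  G=54: 54/255≈0.2118 > 0.04045 → ((0.2118+0.055)/1.055)^2.4 ≈ 0.03689
  B=186: 186/255≈0.7294 > 0.04045 → ((0.7294+0.055)/1.055)^2.4 ≈ 0.49102
  L2 = 0.2126×0.19807 + 0.7152×0.03689 + 0.0722×0.49102 ≈ 0.10394
Lighter = 0.44323, Darker = 0.10394
Ratio = (L_lighter + 0.05) / (L_darker + 0.05)
Ratio = (0.44323 + 0.05) / (0.10394 + 0.05) = 0.49323 / 0.15394 ≈ 3.2040
Ratio ≈ 3.20:1


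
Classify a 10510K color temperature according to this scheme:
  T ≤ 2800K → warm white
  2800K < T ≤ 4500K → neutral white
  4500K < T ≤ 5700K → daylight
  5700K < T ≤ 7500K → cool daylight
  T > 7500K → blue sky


Temperature: 10510K
10510K > 7500K → blue sky
Classification: blue sky


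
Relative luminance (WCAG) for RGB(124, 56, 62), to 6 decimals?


Linearize each channel (sRGB transfer function): c = v/255; c_lin = c/12.92 if c ≤ 0.04045, else ((c+0.055)/1.055)^2.4
  R: 124/255 ≈ 0.486275 > 0.04045 → ((0.486275+0.055)/1.055)^2.4 ≈ 0.201556
  G: 56/255 ≈ 0.219608 > 0.04045 → ((0.219608+0.055)/1.055)^2.4 ≈ 0.039546
  B: 62/255 ≈ 0.243137 > 0.04045 → ((0.243137+0.055)/1.055)^2.4 ≈ 0.048172
R_lin = 0.201556, G_lin = 0.039546, B_lin = 0.048172
L = 0.2126×R + 0.7152×G + 0.0722×B
L = 0.2126×0.201556 + 0.7152×0.039546 + 0.0722×0.048172
L ≈ 0.074612


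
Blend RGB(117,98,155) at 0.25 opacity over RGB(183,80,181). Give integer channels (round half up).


C = α×F + (1-α)×B, with 1-α = 0.75
R: 0.25×117 + 0.75×183 = 29.25 + 137.25 = 166.50 → 167
G: 0.25×98 + 0.75×80 = 24.50 + 60.00 = 84.50 → 85
B: 0.25×155 + 0.75×181 = 38.75 + 135.75 = 174.50 → 175
= RGB(167, 85, 175)


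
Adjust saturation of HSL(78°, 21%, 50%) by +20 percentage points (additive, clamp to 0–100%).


Original S = 21%
Adjustment = +20 percentage points
New S = 21 + (20) = 41
Clamp to [0, 100] → 41
= HSL(78°, 41%, 50%)


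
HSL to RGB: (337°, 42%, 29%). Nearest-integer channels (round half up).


H=337°, S=0.42, L=0.29
C = (1-|2L-1|)×S = (1-|-0.42|)×0.42 = 0.2436
H' = H/60 = 337/60 ≈ 5.6167; X = C×(1-|H' mod 2 - 1|) = 0.09338
m = L - C/2 = 0.29 - 0.1218 = 0.1682
Sector ⌊H'⌋ = 5 → (R',G',B') = (0.2436, 0.0, 0.09338)
RGB = ((R'+m)×255, (G'+m)×255, (B'+m)×255) = (105.009, 42.891, 66.7029)
Round half up → RGB(105, 43, 67)


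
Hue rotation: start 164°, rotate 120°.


New hue = (H + rotation) mod 360
New hue = (164 + 120) mod 360
= 284 mod 360
= 284°


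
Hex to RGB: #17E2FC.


17 → 23 (R)
E2 → 226 (G)
FC → 252 (B)
= RGB(23, 226, 252)


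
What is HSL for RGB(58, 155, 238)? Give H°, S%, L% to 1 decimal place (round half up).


Normalize: R'=58/255≈0.2275, G'=155/255≈0.6078, B'=238/255≈0.9333
Max=238/255, Min=58/255, Δ=Max-Min=180/255
L = (Max+Min)/2 = (238+58)/510 = 296/510 = 0.58039… → L = 58.0%
L > 0.5 → S = Δ/(2-Max-Min) = 180/(510-238-58) = 180/214 = 0.84112… → S = 84.1%
(the 1/255 factors cancel in S and H, so raw channel differences can be used)
Max is B' → H = 60 × ((R-G)/Δ + 4) = 60 × ((58-155)/180 + 4)
  -97/180 + 4 = -0.5388… + 4 = 3.4611…
  H = 60 × 3.4611… = 207.666…° → H = 207.7°
= HSL(207.7°, 84.1%, 58.0%)


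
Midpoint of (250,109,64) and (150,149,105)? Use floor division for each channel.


Midpoint: each channel = ⌊(C₁+C₂)/2⌋
R: ⌊(250+150)/2⌋ = 200
G: ⌊(109+149)/2⌋ = 129
B: ⌊(64+105)/2⌋ = 84
= RGB(200, 129, 84)


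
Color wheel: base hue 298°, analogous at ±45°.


Base hue: 298°
Left analog: (298 - 45) mod 360 = 253°
Right analog: (298 + 45) mod 360 = 343°
Analogous hues = 253° and 343°


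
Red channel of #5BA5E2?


Color: #5BA5E2
R = 5B = 91
G = A5 = 165
B = E2 = 226
Red = 91


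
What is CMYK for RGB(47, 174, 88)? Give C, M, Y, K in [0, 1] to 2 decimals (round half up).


R'=47/255≈0.1843, G'=174/255≈0.6824, B'=88/255≈0.3451
K = 1 - max(R',G',B') = 1 - 174/255 = 81/255 = 0.31764… → 0.32
(1-R'-K)/(1-K) simplifies to (max-R)/max with max = 174:
C = (174-47)/174 = 127/174 = 0.72988… → 0.73
M = (174-174)/174 = 0/174 = 0 → 0.00
Y = (174-88)/174 = 86/174 = 0.49425… → 0.49
= CMYK(0.73, 0.00, 0.49, 0.32)


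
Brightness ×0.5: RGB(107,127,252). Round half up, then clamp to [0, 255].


Multiply each channel by 0.5, round half up, clamp to [0, 255]
R: 107×0.5 = 53.5 → round → 54
G: 127×0.5 = 63.5 → round → 64
B: 252×0.5 = 126
= RGB(54, 64, 126)


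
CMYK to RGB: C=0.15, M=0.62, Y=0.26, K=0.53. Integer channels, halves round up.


R = 255 × (1-C) × (1-K) = 255 × 0.85 × 0.47 = 101.8725 → 102
G = 255 × (1-M) × (1-K) = 255 × 0.38 × 0.47 = 45.543 → 46
B = 255 × (1-Y) × (1-K) = 255 × 0.74 × 0.47 = 88.689 → 89
= RGB(102, 46, 89)


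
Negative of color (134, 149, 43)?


Invert: (255-R, 255-G, 255-B)
R: 255-134 = 121
G: 255-149 = 106
B: 255-43 = 212
= RGB(121, 106, 212)


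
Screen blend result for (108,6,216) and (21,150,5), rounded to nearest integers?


Screen: C = 255 - (255-A)×(255-B)/255, rounded to nearest integer
R: 255 - (255-108)×(255-21)/255 = 255 - 34398/255 ≈ 255 - 134.894 = 120.106 → 120
G: 255 - (255-6)×(255-150)/255 = 255 - 26145/255 ≈ 255 - 102.529 = 152.471 → 152
B: 255 - (255-216)×(255-5)/255 = 255 - 9750/255 ≈ 255 - 38.235 = 216.765 → 217
= RGB(120, 152, 217)


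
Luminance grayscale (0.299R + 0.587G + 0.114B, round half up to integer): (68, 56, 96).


Gray = 0.299×R + 0.587×G + 0.114×B
Gray = 0.299×68 + 0.587×56 + 0.114×96
Gray = 20.332 + 32.872 + 10.944
Gray = 64.148 → round half up → 64
Gray = 64


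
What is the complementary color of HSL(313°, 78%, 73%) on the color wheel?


Complement = opposite side of color wheel = hue + 180°
H' = (313 + 180) mod 360 = 133°
S and L unchanged.
= HSL(133°, 78%, 73%)


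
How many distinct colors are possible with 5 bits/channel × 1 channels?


Total bits = 5 bits/channel × 1 channels = 5 bits
Distinct colors = 2^5
= 32 colors


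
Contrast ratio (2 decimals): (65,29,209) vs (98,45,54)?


Linearize each sRGB channel c=v/255: c/12.92 if c ≤ 0.04045 else ((c+0.055)/1.055)^2.4
L = 0.2126×R_lin + 0.7152×G_lin + 0.0722×B_lin
Color 1 (65,29,209):
  R=65: 65/255≈0.2549 > 0.04045 → ((0.2549+0.055)/1.055)^2.4 ≈ 0.05286
  G=29: 29/255≈0.1137 > 0.04045 → ((0.1137+0.055)/1.055)^2.4 ≈ 0.01229
  B=209: 209/255≈0.8196 > 0.04045 → ((0.8196+0.055)/1.055)^2.4 ≈ 0.63760
  L1 = 0.2126×0.05286 + 0.7152×0.01229 + 0.0722×0.63760 ≈ 0.06606
Color 2 (98,45,54):
  R=98: 98/255≈0.3843 > 0.04045 → ((0.3843+0.055)/1.055)^2.4 ≈ 0.12214
  G=45: 45/255≈0.1765 > 0.04045 → ((0.1765+0.055)/1.055)^2.4 ≈ 0.02624
  B=54: 54/255≈0.2118 > 0.04045 → ((0.2118+0.055)/1.055)^2.4 ≈ 0.03689
  L2 = 0.2126×0.12214 + 0.7152×0.02624 + 0.0722×0.03689 ≈ 0.04740
Lighter = 0.06606, Darker = 0.04740
Ratio = (L_lighter + 0.05) / (L_darker + 0.05)
Ratio = (0.06606 + 0.05) / (0.04740 + 0.05) = 0.11606 / 0.09740 ≈ 1.1916
Ratio ≈ 1.19:1


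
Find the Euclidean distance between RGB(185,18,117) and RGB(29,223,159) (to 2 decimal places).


d = √[(R₁-R₂)² + (G₁-G₂)² + (B₁-B₂)²]
d = √[(185-29)² + (18-223)² + (117-159)²]
d = √[24336 + 42025 + 1764]
d = √68125
d ≈ 261.01


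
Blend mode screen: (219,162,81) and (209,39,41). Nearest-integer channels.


Screen: C = 255 - (255-A)×(255-B)/255, rounded to nearest integer
R: 255 - (255-219)×(255-209)/255 = 255 - 1656/255 ≈ 255 - 6.494 = 248.506 → 249
G: 255 - (255-162)×(255-39)/255 = 255 - 20088/255 ≈ 255 - 78.776 = 176.224 → 176
B: 255 - (255-81)×(255-41)/255 = 255 - 37236/255 ≈ 255 - 146.024 = 108.976 → 109
= RGB(249, 176, 109)


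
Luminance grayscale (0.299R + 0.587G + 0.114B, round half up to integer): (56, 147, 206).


Gray = 0.299×R + 0.587×G + 0.114×B
Gray = 0.299×56 + 0.587×147 + 0.114×206
Gray = 16.744 + 86.289 + 23.484
Gray = 126.517 → round half up → 127
Gray = 127


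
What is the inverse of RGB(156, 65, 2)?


Invert: (255-R, 255-G, 255-B)
R: 255-156 = 99
G: 255-65 = 190
B: 255-2 = 253
= RGB(99, 190, 253)


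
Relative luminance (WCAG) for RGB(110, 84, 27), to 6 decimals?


Linearize each channel (sRGB transfer function): c = v/255; c_lin = c/12.92 if c ≤ 0.04045, else ((c+0.055)/1.055)^2.4
  R: 110/255 ≈ 0.431373 > 0.04045 → ((0.431373+0.055)/1.055)^2.4 ≈ 0.155926
  G: 84/255 ≈ 0.329412 > 0.04045 → ((0.329412+0.055)/1.055)^2.4 ≈ 0.088656
  B: 27/255 ≈ 0.105882 > 0.04045 → ((0.105882+0.055)/1.055)^2.4 ≈ 0.010960
R_lin = 0.155926, G_lin = 0.088656, B_lin = 0.010960
L = 0.2126×R + 0.7152×G + 0.0722×B
L = 0.2126×0.155926 + 0.7152×0.088656 + 0.0722×0.010960
L ≈ 0.097348


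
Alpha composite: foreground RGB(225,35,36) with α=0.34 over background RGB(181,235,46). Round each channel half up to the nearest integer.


C = α×F + (1-α)×B, with 1-α = 0.66
R: 0.34×225 + 0.66×181 = 76.50 + 119.46 = 195.96 → 196
G: 0.34×35 + 0.66×235 = 11.90 + 155.10 = 167.00 → 167
B: 0.34×36 + 0.66×46 = 12.24 + 30.36 = 42.60 → 43
= RGB(196, 167, 43)


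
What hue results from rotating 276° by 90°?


New hue = (H + rotation) mod 360
New hue = (276 + 90) mod 360
= 366 mod 360
= 6°


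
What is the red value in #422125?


Color: #422125
R = 42 = 66
G = 21 = 33
B = 25 = 37
Red = 66


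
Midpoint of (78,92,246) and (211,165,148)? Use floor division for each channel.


Midpoint: each channel = ⌊(C₁+C₂)/2⌋
R: ⌊(78+211)/2⌋ = 144
G: ⌊(92+165)/2⌋ = 128
B: ⌊(246+148)/2⌋ = 197
= RGB(144, 128, 197)


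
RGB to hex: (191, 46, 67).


R = 191 → BF (hex)
G = 46 → 2E (hex)
B = 67 → 43 (hex)
Hex = #BF2E43


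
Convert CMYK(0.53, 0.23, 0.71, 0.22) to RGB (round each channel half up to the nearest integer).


R = 255 × (1-C) × (1-K) = 255 × 0.47 × 0.78 = 93.483 → 93
G = 255 × (1-M) × (1-K) = 255 × 0.77 × 0.78 = 153.153 → 153
B = 255 × (1-Y) × (1-K) = 255 × 0.29 × 0.78 = 57.681 → 58
= RGB(93, 153, 58)


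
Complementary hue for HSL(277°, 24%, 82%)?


Complement = opposite side of color wheel = hue + 180°
H' = (277 + 180) mod 360 = 97°
S and L unchanged.
= HSL(97°, 24%, 82%)


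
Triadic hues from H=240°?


Triadic: equally spaced at 120° intervals
H1 = 240°
H2 = (240 + 120) mod 360 = 0°
H3 = (240 + 240) mod 360 = 120°
Triadic = 240°, 0°, 120°


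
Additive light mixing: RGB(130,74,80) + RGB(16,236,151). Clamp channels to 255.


Additive: each channel = min(255, C₁+C₂)
R: 130+16 = 146 → 146
G: 74+236 = 310 → 255
B: 80+151 = 231 → 231
= RGB(146, 255, 231)


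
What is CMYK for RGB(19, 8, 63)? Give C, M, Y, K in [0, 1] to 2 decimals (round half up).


R'=19/255≈0.0745, G'=8/255≈0.0314, B'=63/255≈0.2471
K = 1 - max(R',G',B') = 1 - 63/255 = 192/255 = 0.75294… → 0.75
(1-R'-K)/(1-K) simplifies to (max-R)/max with max = 63:
C = (63-19)/63 = 44/63 = 0.69841… → 0.70
M = (63-8)/63 = 55/63 = 0.87301… → 0.87
Y = (63-63)/63 = 0/63 = 0 → 0.00
= CMYK(0.70, 0.87, 0.00, 0.75)


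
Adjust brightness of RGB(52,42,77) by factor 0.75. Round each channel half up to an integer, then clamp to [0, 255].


Multiply each channel by 0.75, round half up, clamp to [0, 255]
R: 52×0.75 = 39
G: 42×0.75 = 31.5 → round → 32
B: 77×0.75 = 57.75 → round → 58
= RGB(39, 32, 58)


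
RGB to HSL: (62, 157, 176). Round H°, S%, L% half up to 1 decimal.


Normalize: R'=62/255≈0.2431, G'=157/255≈0.6157, B'=176/255≈0.6902
Max=176/255, Min=62/255, Δ=Max-Min=114/255
L = (Max+Min)/2 = (176+62)/510 = 238/510 = 0.46666… → L = 46.7%
L ≤ 0.5 → S = Δ/(Max+Min) = 114/(176+62) = 114/238 = 0.47899… → S = 47.9%
(the 1/255 factors cancel in S and H, so raw channel differences can be used)
Max is B' → H = 60 × ((R-G)/Δ + 4) = 60 × ((62-157)/114 + 4)
  -95/114 + 4 = -0.8333… + 4 = 3.1666…
  H = 60 × 3.1666… = 190° → H = 190.0°
= HSL(190.0°, 47.9%, 46.7%)


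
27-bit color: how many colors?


Colors = 2^bits = 2^27
= 134,217,728 colors


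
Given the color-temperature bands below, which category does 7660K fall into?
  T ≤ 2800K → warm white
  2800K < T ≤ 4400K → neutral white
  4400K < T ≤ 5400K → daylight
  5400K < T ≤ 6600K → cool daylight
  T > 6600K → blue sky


Temperature: 7660K
7660K > 6600K → blue sky
Classification: blue sky


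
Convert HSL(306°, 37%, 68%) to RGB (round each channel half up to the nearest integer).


H=306°, S=0.37, L=0.68
C = (1-|2L-1|)×S = (1-|0.36|)×0.37 = 0.2368
H' = H/60 = 306/60 ≈ 5.1000; X = C×(1-|H' mod 2 - 1|) = 0.21312
m = L - C/2 = 0.68 - 0.1184 = 0.5616
Sector ⌊H'⌋ = 5 → (R',G',B') = (0.2368, 0.0, 0.21312)
RGB = ((R'+m)×255, (G'+m)×255, (B'+m)×255) = (203.592, 143.208, 197.5536)
Round half up → RGB(204, 143, 198)


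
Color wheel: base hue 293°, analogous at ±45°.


Base hue: 293°
Left analog: (293 - 45) mod 360 = 248°
Right analog: (293 + 45) mod 360 = 338°
Analogous hues = 248° and 338°


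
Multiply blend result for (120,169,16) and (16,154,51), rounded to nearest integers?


Multiply: C = A×B/255, rounded to nearest integer
R: 120×16/255 = 1920/255 ≈ 7.529 → 8
G: 169×154/255 = 26026/255 ≈ 102.063 → 102
B: 16×51/255 = 816/255 ≈ 3.200 → 3
= RGB(8, 102, 3)


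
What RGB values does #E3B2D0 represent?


E3 → 227 (R)
B2 → 178 (G)
D0 → 208 (B)
= RGB(227, 178, 208)


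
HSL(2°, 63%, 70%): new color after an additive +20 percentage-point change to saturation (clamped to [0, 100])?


Original S = 63%
Adjustment = +20 percentage points
New S = 63 + (20) = 83
Clamp to [0, 100] → 83
= HSL(2°, 83%, 70%)


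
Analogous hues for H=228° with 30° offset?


Base hue: 228°
Left analog: (228 - 30) mod 360 = 198°
Right analog: (228 + 30) mod 360 = 258°
Analogous hues = 198° and 258°


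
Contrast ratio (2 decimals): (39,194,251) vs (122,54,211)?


Linearize each sRGB channel c=v/255: c/12.92 if c ≤ 0.04045 else ((c+0.055)/1.055)^2.4
L = 0.2126×R_lin + 0.7152×G_lin + 0.0722×B_lin
Color 1 (39,194,251):
  R=39: 39/255≈0.1529 > 0.04045 → ((0.1529+0.055)/1.055)^2.4 ≈ 0.02029
  G=194: 194/255≈0.7608 > 0.04045 → ((0.7608+0.055)/1.055)^2.4 ≈ 0.53948
  B=251: 251/255≈0.9843 > 0.04045 → ((0.9843+0.055)/1.055)^2.4 ≈ 0.96469
  L1 = 0.2126×0.02029 + 0.7152×0.53948 + 0.0722×0.96469 ≈ 0.45980
Color 2 (122,54,211):
  R=122: 122/255≈0.4784 > 0.04045 → ((0.4784+0.055)/1.055)^2.4 ≈ 0.19462
  G=54: 54/255≈0.2118 > 0.04045 → ((0.2118+0.055)/1.055)^2.4 ≈ 0.03689
  B=211: 211/255≈0.8275 > 0.04045 → ((0.8275+0.055)/1.055)^2.4 ≈ 0.65141
  L2 = 0.2126×0.19462 + 0.7152×0.03689 + 0.0722×0.65141 ≈ 0.11479
Lighter = 0.45980, Darker = 0.11479
Ratio = (L_lighter + 0.05) / (L_darker + 0.05)
Ratio = (0.45980 + 0.05) / (0.11479 + 0.05) = 0.50980 / 0.16479 ≈ 3.0936
Ratio ≈ 3.09:1


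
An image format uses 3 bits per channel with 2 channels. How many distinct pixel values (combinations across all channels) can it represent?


Total bits = 3 bits/channel × 2 channels = 6 bits
Distinct pixel values = 2^6
= 64 pixel values


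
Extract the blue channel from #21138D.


Color: #21138D
R = 21 = 33
G = 13 = 19
B = 8D = 141
Blue = 141


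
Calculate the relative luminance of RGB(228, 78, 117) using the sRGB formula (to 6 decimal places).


Linearize each channel (sRGB transfer function): c = v/255; c_lin = c/12.92 if c ≤ 0.04045, else ((c+0.055)/1.055)^2.4
  R: 228/255 ≈ 0.894118 > 0.04045 → ((0.894118+0.055)/1.055)^2.4 ≈ 0.775822
  G: 78/255 ≈ 0.305882 > 0.04045 → ((0.305882+0.055)/1.055)^2.4 ≈ 0.076185
  B: 117/255 ≈ 0.458824 > 0.04045 → ((0.458824+0.055)/1.055)^2.4 ≈ 0.177888
R_lin = 0.775822, G_lin = 0.076185, B_lin = 0.177888
L = 0.2126×R + 0.7152×G + 0.0722×B
L = 0.2126×0.775822 + 0.7152×0.076185 + 0.0722×0.177888
L ≈ 0.232271


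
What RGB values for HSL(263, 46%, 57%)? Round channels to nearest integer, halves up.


H=263°, S=0.46, L=0.57
C = (1-|2L-1|)×S = (1-|0.14|)×0.46 = 0.3956
H' = H/60 = 263/60 ≈ 4.3833; X = C×(1-|H' mod 2 - 1|) ≈ 0.1516
m = L - C/2 = 0.57 - 0.1978 = 0.3722
Sector ⌊H'⌋ = 4 → (R',G',B') = (≈0.1516, 0.0, 0.3956)
RGB = ((R'+m)×255, (G'+m)×255, (B'+m)×255) = (133.5809, 94.911, 195.789)
Round half up → RGB(134, 95, 196)


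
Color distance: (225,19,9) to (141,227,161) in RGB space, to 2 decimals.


d = √[(R₁-R₂)² + (G₁-G₂)² + (B₁-B₂)²]
d = √[(225-141)² + (19-227)² + (9-161)²]
d = √[7056 + 43264 + 23104]
d = √73424
d ≈ 270.97


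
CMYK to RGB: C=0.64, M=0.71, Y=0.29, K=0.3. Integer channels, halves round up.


R = 255 × (1-C) × (1-K) = 255 × 0.36 × 0.70 = 64.26 → 64
G = 255 × (1-M) × (1-K) = 255 × 0.29 × 0.70 = 51.765 → 52
B = 255 × (1-Y) × (1-K) = 255 × 0.71 × 0.70 = 126.735 → 127
= RGB(64, 52, 127)


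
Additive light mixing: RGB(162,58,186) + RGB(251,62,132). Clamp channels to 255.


Additive: each channel = min(255, C₁+C₂)
R: 162+251 = 413 → 255
G: 58+62 = 120 → 120
B: 186+132 = 318 → 255
= RGB(255, 120, 255)


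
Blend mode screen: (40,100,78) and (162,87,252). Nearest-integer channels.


Screen: C = 255 - (255-A)×(255-B)/255, rounded to nearest integer
R: 255 - (255-40)×(255-162)/255 = 255 - 19995/255 ≈ 255 - 78.412 = 176.588 → 177
G: 255 - (255-100)×(255-87)/255 = 255 - 26040/255 ≈ 255 - 102.118 = 152.882 → 153
B: 255 - (255-78)×(255-252)/255 = 255 - 531/255 ≈ 255 - 2.082 = 252.918 → 253
= RGB(177, 153, 253)


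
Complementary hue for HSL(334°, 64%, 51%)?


Complement = opposite side of color wheel = hue + 180°
H' = (334 + 180) mod 360 = 154°
S and L unchanged.
= HSL(154°, 64%, 51%)


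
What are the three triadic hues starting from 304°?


Triadic: equally spaced at 120° intervals
H1 = 304°
H2 = (304 + 120) mod 360 = 64°
H3 = (304 + 240) mod 360 = 184°
Triadic = 304°, 64°, 184°


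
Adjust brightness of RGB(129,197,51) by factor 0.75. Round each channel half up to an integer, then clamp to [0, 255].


Multiply each channel by 0.75, round half up, clamp to [0, 255]
R: 129×0.75 = 96.75 → round → 97
G: 197×0.75 = 147.75 → round → 148
B: 51×0.75 = 38.25 → round → 38
= RGB(97, 148, 38)


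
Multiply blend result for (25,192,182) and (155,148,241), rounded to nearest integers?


Multiply: C = A×B/255, rounded to nearest integer
R: 25×155/255 = 3875/255 ≈ 15.196 → 15
G: 192×148/255 = 28416/255 ≈ 111.435 → 111
B: 182×241/255 = 43862/255 ≈ 172.008 → 172
= RGB(15, 111, 172)


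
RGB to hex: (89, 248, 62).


R = 89 → 59 (hex)
G = 248 → F8 (hex)
B = 62 → 3E (hex)
Hex = #59F83E


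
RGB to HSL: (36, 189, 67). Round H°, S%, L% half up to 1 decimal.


Normalize: R'=36/255≈0.1412, G'=189/255≈0.7412, B'=67/255≈0.2627
Max=189/255, Min=36/255, Δ=Max-Min=153/255
L = (Max+Min)/2 = (189+36)/510 = 225/510 = 0.44117… → L = 44.1%
L ≤ 0.5 → S = Δ/(Max+Min) = 153/(189+36) = 153/225 = 0.68 → S = 68.0%
(the 1/255 factors cancel in S and H, so raw channel differences can be used)
Max is G' → H = 60 × ((B-R)/Δ + 2) = 60 × ((67-36)/153 + 2)
  31/153 + 2 = 0.2026… + 2 = 2.2026…
  H = 60 × 2.2026… = 132.156…° → H = 132.2°
= HSL(132.2°, 68.0%, 44.1%)


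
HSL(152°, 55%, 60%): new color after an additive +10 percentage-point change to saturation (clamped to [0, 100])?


Original S = 55%
Adjustment = +10 percentage points
New S = 55 + (10) = 65
Clamp to [0, 100] → 65
= HSL(152°, 65%, 60%)


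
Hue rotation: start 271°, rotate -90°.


New hue = (H + rotation) mod 360
New hue = (271 -90) mod 360
= 181 mod 360
= 181°


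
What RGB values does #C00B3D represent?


C0 → 192 (R)
0B → 11 (G)
3D → 61 (B)
= RGB(192, 11, 61)


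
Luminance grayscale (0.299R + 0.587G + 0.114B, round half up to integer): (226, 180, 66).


Gray = 0.299×R + 0.587×G + 0.114×B
Gray = 0.299×226 + 0.587×180 + 0.114×66
Gray = 67.574 + 105.660 + 7.524
Gray = 180.758 → round half up → 181
Gray = 181


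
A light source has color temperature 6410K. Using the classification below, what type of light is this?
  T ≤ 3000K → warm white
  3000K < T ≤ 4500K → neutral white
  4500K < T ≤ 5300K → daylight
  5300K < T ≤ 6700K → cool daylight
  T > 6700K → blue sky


Temperature: 6410K
5300K < 6410K ≤ 6700K → cool daylight
Classification: cool daylight


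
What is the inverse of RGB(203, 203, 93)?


Invert: (255-R, 255-G, 255-B)
R: 255-203 = 52
G: 255-203 = 52
B: 255-93 = 162
= RGB(52, 52, 162)


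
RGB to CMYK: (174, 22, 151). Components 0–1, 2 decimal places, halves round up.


R'=174/255≈0.6824, G'=22/255≈0.0863, B'=151/255≈0.5922
K = 1 - max(R',G',B') = 1 - 174/255 = 81/255 = 0.31764… → 0.32
(1-R'-K)/(1-K) simplifies to (max-R)/max with max = 174:
C = (174-174)/174 = 0/174 = 0 → 0.00
M = (174-22)/174 = 152/174 = 0.87356… → 0.87
Y = (174-151)/174 = 23/174 = 0.13218… → 0.13
= CMYK(0.00, 0.87, 0.13, 0.32)


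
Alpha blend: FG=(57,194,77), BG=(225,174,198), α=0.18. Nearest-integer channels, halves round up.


C = α×F + (1-α)×B, with 1-α = 0.82
R: 0.18×57 + 0.82×225 = 10.26 + 184.50 = 194.76 → 195
G: 0.18×194 + 0.82×174 = 34.92 + 142.68 = 177.60 → 178
B: 0.18×77 + 0.82×198 = 13.86 + 162.36 = 176.22 → 176
= RGB(195, 178, 176)


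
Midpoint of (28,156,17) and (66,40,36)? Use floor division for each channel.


Midpoint: each channel = ⌊(C₁+C₂)/2⌋
R: ⌊(28+66)/2⌋ = 47
G: ⌊(156+40)/2⌋ = 98
B: ⌊(17+36)/2⌋ = 26
= RGB(47, 98, 26)


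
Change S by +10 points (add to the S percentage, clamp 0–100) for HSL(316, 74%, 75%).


Original S = 74%
Adjustment = +10 percentage points
New S = 74 + (10) = 84
Clamp to [0, 100] → 84
= HSL(316°, 84%, 75%)


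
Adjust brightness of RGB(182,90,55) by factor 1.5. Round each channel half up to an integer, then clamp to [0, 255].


Multiply each channel by 1.5, round half up, clamp to [0, 255]
R: 182×1.5 = 273 → clamp → 255
G: 90×1.5 = 135
B: 55×1.5 = 82.5 → round → 83
= RGB(255, 135, 83)


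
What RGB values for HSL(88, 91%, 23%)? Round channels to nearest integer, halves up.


H=88°, S=0.91, L=0.23
C = (1-|2L-1|)×S = (1-|-0.54|)×0.91 = 0.4186
H' = H/60 = 88/60 ≈ 1.4667; X = C×(1-|H' mod 2 - 1|) ≈ 0.2233
m = L - C/2 = 0.23 - 0.2093 = 0.0207
Sector ⌊H'⌋ = 1 → (R',G',B') = (≈0.2233, 0.4186, 0.0)
RGB = ((R'+m)×255, (G'+m)×255, (B'+m)×255) = (62.2081, 112.0215, 5.2785)
Round half up → RGB(62, 112, 5)


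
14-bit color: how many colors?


Colors = 2^bits = 2^14
= 16,384 colors


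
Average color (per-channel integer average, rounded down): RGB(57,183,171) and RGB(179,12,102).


Midpoint: each channel = ⌊(C₁+C₂)/2⌋
R: ⌊(57+179)/2⌋ = 118
G: ⌊(183+12)/2⌋ = 97
B: ⌊(171+102)/2⌋ = 136
= RGB(118, 97, 136)


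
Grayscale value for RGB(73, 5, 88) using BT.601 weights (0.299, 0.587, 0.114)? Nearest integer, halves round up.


Gray = 0.299×R + 0.587×G + 0.114×B
Gray = 0.299×73 + 0.587×5 + 0.114×88
Gray = 21.827 + 2.935 + 10.032
Gray = 34.794 → round half up → 35
Gray = 35


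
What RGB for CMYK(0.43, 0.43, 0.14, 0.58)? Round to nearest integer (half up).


R = 255 × (1-C) × (1-K) = 255 × 0.57 × 0.42 = 61.047 → 61
G = 255 × (1-M) × (1-K) = 255 × 0.57 × 0.42 = 61.047 → 61
B = 255 × (1-Y) × (1-K) = 255 × 0.86 × 0.42 = 92.106 → 92
= RGB(61, 61, 92)


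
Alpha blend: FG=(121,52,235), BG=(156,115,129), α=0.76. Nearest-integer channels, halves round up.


C = α×F + (1-α)×B, with 1-α = 0.24
R: 0.76×121 + 0.24×156 = 91.96 + 37.44 = 129.40 → 129
G: 0.76×52 + 0.24×115 = 39.52 + 27.60 = 67.12 → 67
B: 0.76×235 + 0.24×129 = 178.60 + 30.96 = 209.56 → 210
= RGB(129, 67, 210)


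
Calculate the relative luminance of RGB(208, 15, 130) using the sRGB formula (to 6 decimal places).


Linearize each channel (sRGB transfer function): c = v/255; c_lin = c/12.92 if c ≤ 0.04045, else ((c+0.055)/1.055)^2.4
  R: 208/255 ≈ 0.815686 > 0.04045 → ((0.815686+0.055)/1.055)^2.4 ≈ 0.630757
  G: 15/255 ≈ 0.058824 > 0.04045 → ((0.058824+0.055)/1.055)^2.4 ≈ 0.004777
  B: 130/255 ≈ 0.509804 > 0.04045 → ((0.509804+0.055)/1.055)^2.4 ≈ 0.223228
R_lin = 0.630757, G_lin = 0.004777, B_lin = 0.223228
L = 0.2126×R + 0.7152×G + 0.0722×B
L = 0.2126×0.630757 + 0.7152×0.004777 + 0.0722×0.223228
L ≈ 0.153633


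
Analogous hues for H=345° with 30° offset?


Base hue: 345°
Left analog: (345 - 30) mod 360 = 315°
Right analog: (345 + 30) mod 360 = 15°
Analogous hues = 315° and 15°


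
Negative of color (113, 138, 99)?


Invert: (255-R, 255-G, 255-B)
R: 255-113 = 142
G: 255-138 = 117
B: 255-99 = 156
= RGB(142, 117, 156)


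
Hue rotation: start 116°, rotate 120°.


New hue = (H + rotation) mod 360
New hue = (116 + 120) mod 360
= 236 mod 360
= 236°


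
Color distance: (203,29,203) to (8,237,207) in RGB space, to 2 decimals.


d = √[(R₁-R₂)² + (G₁-G₂)² + (B₁-B₂)²]
d = √[(203-8)² + (29-237)² + (203-207)²]
d = √[38025 + 43264 + 16]
d = √81305
d ≈ 285.14


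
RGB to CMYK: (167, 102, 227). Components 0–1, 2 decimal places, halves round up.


R'=167/255≈0.6549, G'=102/255≈0.4000, B'=227/255≈0.8902
K = 1 - max(R',G',B') = 1 - 227/255 = 28/255 = 0.10980… → 0.11
(1-R'-K)/(1-K) simplifies to (max-R)/max with max = 227:
C = (227-167)/227 = 60/227 = 0.26431… → 0.26
M = (227-102)/227 = 125/227 = 0.55066… → 0.55
Y = (227-227)/227 = 0/227 = 0 → 0.00
= CMYK(0.26, 0.55, 0.00, 0.11)


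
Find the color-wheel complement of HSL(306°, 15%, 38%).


Complement = opposite side of color wheel = hue + 180°
H' = (306 + 180) mod 360 = 126°
S and L unchanged.
= HSL(126°, 15%, 38%)


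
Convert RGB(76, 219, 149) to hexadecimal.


R = 76 → 4C (hex)
G = 219 → DB (hex)
B = 149 → 95 (hex)
Hex = #4CDB95


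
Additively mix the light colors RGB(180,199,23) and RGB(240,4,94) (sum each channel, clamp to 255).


Additive: each channel = min(255, C₁+C₂)
R: 180+240 = 420 → 255
G: 199+4 = 203 → 203
B: 23+94 = 117 → 117
= RGB(255, 203, 117)


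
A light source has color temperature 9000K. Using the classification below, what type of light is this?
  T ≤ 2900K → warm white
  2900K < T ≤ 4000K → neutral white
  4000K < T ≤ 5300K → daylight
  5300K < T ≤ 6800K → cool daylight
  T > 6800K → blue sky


Temperature: 9000K
9000K > 6800K → blue sky
Classification: blue sky


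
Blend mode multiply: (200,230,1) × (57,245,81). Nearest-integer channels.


Multiply: C = A×B/255, rounded to nearest integer
R: 200×57/255 = 11400/255 ≈ 44.706 → 45
G: 230×245/255 = 56350/255 ≈ 220.980 → 221
B: 1×81/255 = 81/255 ≈ 0.318 → 0
= RGB(45, 221, 0)


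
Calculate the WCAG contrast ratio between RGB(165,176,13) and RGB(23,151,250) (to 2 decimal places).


Linearize each sRGB channel c=v/255: c/12.92 if c ≤ 0.04045 else ((c+0.055)/1.055)^2.4
L = 0.2126×R_lin + 0.7152×G_lin + 0.0722×B_lin
Color 1 (165,176,13):
  R=165: 165/255≈0.6471 > 0.04045 → ((0.6471+0.055)/1.055)^2.4 ≈ 0.37626
  G=176: 176/255≈0.6902 > 0.04045 → ((0.6902+0.055)/1.055)^2.4 ≈ 0.43415
  B=13: 13/255≈0.0510 > 0.04045 → ((0.0510+0.055)/1.055)^2.4 ≈ 0.00402
  L1 = 0.2126×0.37626 + 0.7152×0.43415 + 0.0722×0.00402 ≈ 0.39079
Color 2 (23,151,250):
  R=23: 23/255≈0.0902 > 0.04045 → ((0.0902+0.055)/1.055)^2.4 ≈ 0.00857
  G=151: 151/255≈0.5922 > 0.04045 → ((0.5922+0.055)/1.055)^2.4 ≈ 0.30947
  B=250: 250/255≈0.9804 > 0.04045 → ((0.9804+0.055)/1.055)^2.4 ≈ 0.95597
  L2 = 0.2126×0.00857 + 0.7152×0.30947 + 0.0722×0.95597 ≈ 0.29218
Lighter = 0.39079, Darker = 0.29218
Ratio = (L_lighter + 0.05) / (L_darker + 0.05)
Ratio = (0.39079 + 0.05) / (0.29218 + 0.05) = 0.44079 / 0.34218 ≈ 1.2882
Ratio ≈ 1.29:1


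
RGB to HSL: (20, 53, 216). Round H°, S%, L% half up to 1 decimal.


Normalize: R'=20/255≈0.0784, G'=53/255≈0.2078, B'=216/255≈0.8471
Max=216/255, Min=20/255, Δ=Max-Min=196/255
L = (Max+Min)/2 = (216+20)/510 = 236/510 = 0.46274… → L = 46.3%
L ≤ 0.5 → S = Δ/(Max+Min) = 196/(216+20) = 196/236 = 0.83050… → S = 83.1%
(the 1/255 factors cancel in S and H, so raw channel differences can be used)
Max is B' → H = 60 × ((R-G)/Δ + 4) = 60 × ((20-53)/196 + 4)
  -33/196 + 4 = -0.1683… + 4 = 3.8316…
  H = 60 × 3.8316… = 229.897…° → H = 229.9°
= HSL(229.9°, 83.1%, 46.3%)


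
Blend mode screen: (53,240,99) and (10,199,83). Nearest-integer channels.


Screen: C = 255 - (255-A)×(255-B)/255, rounded to nearest integer
R: 255 - (255-53)×(255-10)/255 = 255 - 49490/255 ≈ 255 - 194.078 = 60.922 → 61
G: 255 - (255-240)×(255-199)/255 = 255 - 840/255 ≈ 255 - 3.294 = 251.706 → 252
B: 255 - (255-99)×(255-83)/255 = 255 - 26832/255 ≈ 255 - 105.224 = 149.776 → 150
= RGB(61, 252, 150)


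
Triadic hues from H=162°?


Triadic: equally spaced at 120° intervals
H1 = 162°
H2 = (162 + 120) mod 360 = 282°
H3 = (162 + 240) mod 360 = 42°
Triadic = 162°, 282°, 42°


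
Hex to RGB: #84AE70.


84 → 132 (R)
AE → 174 (G)
70 → 112 (B)
= RGB(132, 174, 112)


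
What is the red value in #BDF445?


Color: #BDF445
R = BD = 189
G = F4 = 244
B = 45 = 69
Red = 189


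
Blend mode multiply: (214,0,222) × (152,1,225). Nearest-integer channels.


Multiply: C = A×B/255, rounded to nearest integer
R: 214×152/255 = 32528/255 ≈ 127.561 → 128
G: 0×1/255 = 0/255 ≈ 0.000 → 0
B: 222×225/255 = 49950/255 ≈ 195.882 → 196
= RGB(128, 0, 196)


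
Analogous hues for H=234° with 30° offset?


Base hue: 234°
Left analog: (234 - 30) mod 360 = 204°
Right analog: (234 + 30) mod 360 = 264°
Analogous hues = 204° and 264°


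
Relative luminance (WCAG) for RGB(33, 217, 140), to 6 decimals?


Linearize each channel (sRGB transfer function): c = v/255; c_lin = c/12.92 if c ≤ 0.04045, else ((c+0.055)/1.055)^2.4
  R: 33/255 ≈ 0.129412 > 0.04045 → ((0.129412+0.055)/1.055)^2.4 ≈ 0.015209
  G: 217/255 ≈ 0.850980 > 0.04045 → ((0.850980+0.055)/1.055)^2.4 ≈ 0.693872
  B: 140/255 ≈ 0.549020 > 0.04045 → ((0.549020+0.055)/1.055)^2.4 ≈ 0.262251
R_lin = 0.015209, G_lin = 0.693872, B_lin = 0.262251
L = 0.2126×R + 0.7152×G + 0.0722×B
L = 0.2126×0.015209 + 0.7152×0.693872 + 0.0722×0.262251
L ≈ 0.518425


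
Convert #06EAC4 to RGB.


06 → 6 (R)
EA → 234 (G)
C4 → 196 (B)
= RGB(6, 234, 196)


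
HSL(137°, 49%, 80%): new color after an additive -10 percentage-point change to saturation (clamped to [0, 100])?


Original S = 49%
Adjustment = -10 percentage points
New S = 49 + (-10) = 39
Clamp to [0, 100] → 39
= HSL(137°, 39%, 80%)


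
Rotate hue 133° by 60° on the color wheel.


New hue = (H + rotation) mod 360
New hue = (133 + 60) mod 360
= 193 mod 360
= 193°


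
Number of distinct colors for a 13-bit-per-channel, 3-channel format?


Total bits = 13 bits/channel × 3 channels = 39 bits
Distinct colors = 2^39
= 549,755,813,888 colors


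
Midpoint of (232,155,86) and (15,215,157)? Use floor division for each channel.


Midpoint: each channel = ⌊(C₁+C₂)/2⌋
R: ⌊(232+15)/2⌋ = 123
G: ⌊(155+215)/2⌋ = 185
B: ⌊(86+157)/2⌋ = 121
= RGB(123, 185, 121)


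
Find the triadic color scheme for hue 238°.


Triadic: equally spaced at 120° intervals
H1 = 238°
H2 = (238 + 120) mod 360 = 358°
H3 = (238 + 240) mod 360 = 118°
Triadic = 238°, 358°, 118°


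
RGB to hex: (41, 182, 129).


R = 41 → 29 (hex)
G = 182 → B6 (hex)
B = 129 → 81 (hex)
Hex = #29B681


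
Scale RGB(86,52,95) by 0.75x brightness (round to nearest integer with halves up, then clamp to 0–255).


Multiply each channel by 0.75, round half up, clamp to [0, 255]
R: 86×0.75 = 64.5 → round → 65
G: 52×0.75 = 39
B: 95×0.75 = 71.25 → round → 71
= RGB(65, 39, 71)


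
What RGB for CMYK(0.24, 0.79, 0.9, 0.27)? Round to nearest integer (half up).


R = 255 × (1-C) × (1-K) = 255 × 0.76 × 0.73 = 141.474 → 141
G = 255 × (1-M) × (1-K) = 255 × 0.21 × 0.73 = 39.0915 → 39
B = 255 × (1-Y) × (1-K) = 255 × 0.10 × 0.73 = 18.615 → 19
= RGB(141, 39, 19)


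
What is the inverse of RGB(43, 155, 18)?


Invert: (255-R, 255-G, 255-B)
R: 255-43 = 212
G: 255-155 = 100
B: 255-18 = 237
= RGB(212, 100, 237)


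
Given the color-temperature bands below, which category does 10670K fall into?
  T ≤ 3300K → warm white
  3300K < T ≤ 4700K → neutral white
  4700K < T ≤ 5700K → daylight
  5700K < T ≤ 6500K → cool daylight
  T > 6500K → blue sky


Temperature: 10670K
10670K > 6500K → blue sky
Classification: blue sky


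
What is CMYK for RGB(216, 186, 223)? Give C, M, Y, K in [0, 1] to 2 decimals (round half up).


R'=216/255≈0.8471, G'=186/255≈0.7294, B'=223/255≈0.8745
K = 1 - max(R',G',B') = 1 - 223/255 = 32/255 = 0.12549… → 0.13
(1-R'-K)/(1-K) simplifies to (max-R)/max with max = 223:
C = (223-216)/223 = 7/223 = 0.03139… → 0.03
M = (223-186)/223 = 37/223 = 0.16591… → 0.17
Y = (223-223)/223 = 0/223 = 0 → 0.00
= CMYK(0.03, 0.17, 0.00, 0.13)


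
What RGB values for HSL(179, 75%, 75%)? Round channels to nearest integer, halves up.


H=179°, S=0.75, L=0.75
C = (1-|2L-1|)×S = (1-|0.50|)×0.75 = 0.375
H' = H/60 = 179/60 ≈ 2.9833; X = C×(1-|H' mod 2 - 1|) = 0.36875
m = L - C/2 = 0.75 - 0.1875 = 0.5625
Sector ⌊H'⌋ = 2 → (R',G',B') = (0.0, 0.375, 0.36875)
RGB = ((R'+m)×255, (G'+m)×255, (B'+m)×255) = (143.4375, 239.0625, 237.46875)
Round half up → RGB(143, 239, 237)


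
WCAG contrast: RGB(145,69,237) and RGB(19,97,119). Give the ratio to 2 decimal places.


Linearize each sRGB channel c=v/255: c/12.92 if c ≤ 0.04045 else ((c+0.055)/1.055)^2.4
L = 0.2126×R_lin + 0.7152×G_lin + 0.0722×B_lin
Color 1 (145,69,237):
  R=145: 145/255≈0.5686 > 0.04045 → ((0.5686+0.055)/1.055)^2.4 ≈ 0.28315
  G=69: 69/255≈0.2706 > 0.04045 → ((0.2706+0.055)/1.055)^2.4 ≈ 0.05951
  B=237: 237/255≈0.9294 > 0.04045 → ((0.9294+0.055)/1.055)^2.4 ≈ 0.84687
  L1 = 0.2126×0.28315 + 0.7152×0.05951 + 0.0722×0.84687 ≈ 0.16390
Color 2 (19,97,119):
  R=19: 19/255≈0.0745 > 0.04045 → ((0.0745+0.055)/1.055)^2.4 ≈ 0.00651
  G=97: 97/255≈0.3804 > 0.04045 → ((0.3804+0.055)/1.055)^2.4 ≈ 0.11954
  B=119: 119/255≈0.4667 > 0.04045 → ((0.4667+0.055)/1.055)^2.4 ≈ 0.18447
  L2 = 0.2126×0.00651 + 0.7152×0.11954 + 0.0722×0.18447 ≈ 0.10020
Lighter = 0.16390, Darker = 0.10020
Ratio = (L_lighter + 0.05) / (L_darker + 0.05)
Ratio = (0.16390 + 0.05) / (0.10020 + 0.05) = 0.21390 / 0.15020 ≈ 1.4242
Ratio ≈ 1.42:1


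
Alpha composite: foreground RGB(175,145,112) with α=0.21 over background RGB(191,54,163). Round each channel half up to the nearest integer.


C = α×F + (1-α)×B, with 1-α = 0.79
R: 0.21×175 + 0.79×191 = 36.75 + 150.89 = 187.64 → 188
G: 0.21×145 + 0.79×54 = 30.45 + 42.66 = 73.11 → 73
B: 0.21×112 + 0.79×163 = 23.52 + 128.77 = 152.29 → 152
= RGB(188, 73, 152)


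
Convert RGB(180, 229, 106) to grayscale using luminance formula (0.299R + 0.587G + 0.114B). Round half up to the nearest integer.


Gray = 0.299×R + 0.587×G + 0.114×B
Gray = 0.299×180 + 0.587×229 + 0.114×106
Gray = 53.820 + 134.423 + 12.084
Gray = 200.327 → round half up → 200
Gray = 200
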